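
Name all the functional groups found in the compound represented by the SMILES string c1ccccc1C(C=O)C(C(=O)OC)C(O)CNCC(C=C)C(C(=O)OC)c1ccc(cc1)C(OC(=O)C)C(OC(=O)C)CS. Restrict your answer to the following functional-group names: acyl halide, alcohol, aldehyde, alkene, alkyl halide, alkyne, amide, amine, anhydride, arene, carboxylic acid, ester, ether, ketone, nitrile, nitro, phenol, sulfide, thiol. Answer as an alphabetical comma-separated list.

alcohol, aldehyde, alkene, amine, arene, ester, thiol

Reading the structure from left to right:
  C6H5: C6H5– phenyl ring → arene.
  CH(CHO): pendant –CHO: carbonyl C bonded to C and H → aldehyde.
  CH(COOCH3): pendant –COOCH3: carbonyl C bonded to C and –OCH3 → ester.
  CH(OH): –OH on an sp³ carbon → alcohol (secondary).
  CH2NHCH2: C–N–C with sp³ carbons and no adjacent C=O → amine (secondary).
  CH(CH=CH2): pendant –CH=CH2: C=C double bond → alkene.
  CH(COOCH3): pendant –COOCH3: carbonyl C bonded to C and –OCH3 → ester.
  C6H4: para-disubstituted benzene ring → arene.
  CH(OCOCH3): pendant –OC(=O)CH3: an acyloxy group → ester.
  CH(OCOCH3): pendant –OC(=O)CH3: an acyloxy group → ester.
  CH2SH: –SH on an sp³ carbon → thiol.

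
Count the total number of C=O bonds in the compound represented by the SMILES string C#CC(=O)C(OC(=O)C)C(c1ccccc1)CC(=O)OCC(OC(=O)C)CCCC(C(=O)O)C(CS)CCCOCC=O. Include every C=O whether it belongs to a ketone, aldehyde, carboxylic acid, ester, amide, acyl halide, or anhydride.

CO: ketone, 1 C=O (running total 1).
CH(OCOCH3): ester, 1 C=O (running total 2).
CH2COOCH2: ester, 1 C=O (running total 3).
CH(OCOCH3): ester, 1 C=O (running total 4).
CH(COOH): carboxylic acid, 1 C=O (running total 5).
CHO: aldehyde, 1 C=O (running total 6).

6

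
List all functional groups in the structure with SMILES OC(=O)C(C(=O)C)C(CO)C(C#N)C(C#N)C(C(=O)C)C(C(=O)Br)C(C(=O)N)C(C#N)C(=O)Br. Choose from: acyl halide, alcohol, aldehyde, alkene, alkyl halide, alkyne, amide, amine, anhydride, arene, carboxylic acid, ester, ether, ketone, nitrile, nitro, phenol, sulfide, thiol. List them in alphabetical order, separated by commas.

acyl halide, alcohol, amide, carboxylic acid, ketone, nitrile

Working along the chain:
  HOOC: –COOH: carbonyl C bonded to –OH and C → carboxylic acid (the –OH is not a separate alcohol).
  CH(COCH3): pendant –COCH3: carbonyl C bonded to two carbons → ketone.
  CH(CH2OH): pendant –CH2OH on an sp³ backbone C → alcohol.
  CH(CN): pendant –C≡N: nitrile.
  CH(CN): pendant –C≡N: nitrile.
  CH(COCH3): pendant –COCH3: carbonyl C bonded to two carbons → ketone.
  CH(COBr): pendant –C(=O)X: carbonyl C bonded to C and halogen → acyl halide.
  CH(CONH2): pendant –CONH2: carbonyl C bonded to C and N → amide.
  CH(CN): pendant –C≡N: nitrile.
  COBr: –C(=O)Br: carbonyl C bonded to C and to a halogen → acyl halide (not alkyl halide).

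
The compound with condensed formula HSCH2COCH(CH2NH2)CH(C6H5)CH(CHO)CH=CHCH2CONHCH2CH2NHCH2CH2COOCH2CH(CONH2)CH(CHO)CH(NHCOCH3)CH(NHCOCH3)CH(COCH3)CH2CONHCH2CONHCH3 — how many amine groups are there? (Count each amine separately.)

2

Reading the structure from left to right:
  HSCH2: –SH on an sp³ carbon → thiol.
  CO: –C(=O)– with carbon on both sides → ketone.
  CH(CH2NH2): pendant –CH2NH2: N on sp³ C, no adjacent C=O → amine.
  CH(C6H5): pendant –C6H5: benzene ring → arene.
  CH(CHO): pendant –CHO: carbonyl C bonded to C and H → aldehyde.
  CH=CH: C=C double bond → alkene.
  CH2CONHCH2: –C(=O)–N– linkage → amide (the N is not an amine).
  CH2NHCH2: C–N–C with sp³ carbons and no adjacent C=O → amine (secondary).
  CH2COOCH2: –C(=O)–O–C with C on the carbonyl side → ester.
  CH(CONH2): pendant –CONH2: carbonyl C bonded to C and N → amide.
  CH(CHO): pendant –CHO: carbonyl C bonded to C and H → aldehyde.
  CH(NHCOCH3): pendant –NHC(=O)CH3: N bonded to a carbonyl → amide (not amine).
  CH(NHCOCH3): pendant –NHC(=O)CH3: N bonded to a carbonyl → amide (not amine).
  CH(COCH3): pendant –COCH3: carbonyl C bonded to two carbons → ketone.
  CH2CONHCH2: –C(=O)–N– linkage → amide (the N is not an amine).
  CONHCH3: –C(=O)NHCH3: carbonyl C bonded to C and to N → amide (the N is not an amine).
Amine appears at: CH(CH2NH2), CH2NHCH2 → 2.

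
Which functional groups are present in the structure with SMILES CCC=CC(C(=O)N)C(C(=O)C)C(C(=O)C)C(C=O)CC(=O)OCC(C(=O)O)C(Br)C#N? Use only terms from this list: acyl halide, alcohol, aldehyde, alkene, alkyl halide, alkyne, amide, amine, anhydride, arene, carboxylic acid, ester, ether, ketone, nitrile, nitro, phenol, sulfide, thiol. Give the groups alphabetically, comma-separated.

C=C double bond → alkene.
pendant –CONH2: carbonyl C bonded to C and N → amide.
pendant –COCH3: carbonyl C bonded to two carbons → ketone.
pendant –COCH3: carbonyl C bonded to two carbons → ketone.
pendant –CHO: carbonyl C bonded to C and H → aldehyde.
–C(=O)–O–C with C on the carbonyl side → ester.
pendant –COOH: carbonyl C bonded to C and –OH → carboxylic acid.
halogen on an sp³ carbon → alkyl halide.
–C≡N: carbon triple-bonded to nitrogen → nitrile.

aldehyde, alkene, alkyl halide, amide, carboxylic acid, ester, ketone, nitrile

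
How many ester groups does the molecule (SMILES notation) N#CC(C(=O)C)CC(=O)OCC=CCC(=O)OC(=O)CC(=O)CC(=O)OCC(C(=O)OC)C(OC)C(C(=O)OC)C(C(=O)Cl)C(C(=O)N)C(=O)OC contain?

5

Working along the chain:
  N≡C: N≡C–: carbon triple-bonded to nitrogen → nitrile.
  CH(COCH3): pendant –COCH3: carbonyl C bonded to two carbons → ketone.
  CH2COOCH2: –C(=O)–O–C with C on the carbonyl side → ester.
  CH=CH: C=C double bond → alkene.
  CH2CO-O-COCH2: two acyl groups sharing one oxygen, –C(=O)–O–C(=O)– → anhydride.
  CO: –C(=O)– with carbon on both sides → ketone.
  CH2COOCH2: –C(=O)–O–C with C on the carbonyl side → ester.
  CH(COOCH3): pendant –COOCH3: carbonyl C bonded to C and –OCH3 → ester.
  CH(OCH3): pendant –OCH3: C–O–C with sp³ C, no adjacent C=O → ether.
  CH(COOCH3): pendant –COOCH3: carbonyl C bonded to C and –OCH3 → ester.
  CH(COCl): pendant –C(=O)X: carbonyl C bonded to C and halogen → acyl halide.
  CH(CONH2): pendant –CONH2: carbonyl C bonded to C and N → amide.
  COOCH3: –C(=O)OCH3: carbonyl C bonded to C and to –OCH3 → ester (not ketone + ether).
Ester appears at: CH2COOCH2, CH2COOCH2, CH(COOCH3), CH(COOCH3), COOCH3 → 5.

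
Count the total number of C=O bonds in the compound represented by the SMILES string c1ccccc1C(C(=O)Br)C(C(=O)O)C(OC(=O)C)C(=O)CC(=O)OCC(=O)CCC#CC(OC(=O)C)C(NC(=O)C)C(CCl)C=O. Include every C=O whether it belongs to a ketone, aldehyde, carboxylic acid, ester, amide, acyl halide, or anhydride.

9

CH(COBr): acyl halide, 1 C=O (running total 1).
CH(COOH): carboxylic acid, 1 C=O (running total 2).
CH(OCOCH3): ester, 1 C=O (running total 3).
CO: ketone, 1 C=O (running total 4).
CH2COOCH2: ester, 1 C=O (running total 5).
CO: ketone, 1 C=O (running total 6).
CH(OCOCH3): ester, 1 C=O (running total 7).
CH(NHCOCH3): amide, 1 C=O (running total 8).
CHO: aldehyde, 1 C=O (running total 9).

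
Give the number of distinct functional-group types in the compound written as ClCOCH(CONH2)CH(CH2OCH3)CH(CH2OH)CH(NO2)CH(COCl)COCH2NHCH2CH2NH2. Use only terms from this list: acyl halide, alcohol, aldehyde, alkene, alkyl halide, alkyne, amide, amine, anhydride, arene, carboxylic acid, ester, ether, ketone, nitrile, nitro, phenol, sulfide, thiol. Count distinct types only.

7

Taking each segment in turn:
  ClCO: –C(=O)Cl: carbonyl C bonded to C and to a halogen → acyl halide (not alkyl halide).
  CH(CONH2): pendant –CONH2: carbonyl C bonded to C and N → amide.
  CH(CH2OCH3): pendant –CH2OCH3: C–O–C linkage → ether.
  CH(CH2OH): pendant –CH2OH on an sp³ backbone C → alcohol.
  CH(NO2): –NO2 on an sp³ carbon → nitro (the N=O is not a carbonyl).
  CH(COCl): pendant –C(=O)X: carbonyl C bonded to C and halogen → acyl halide.
  CO: –C(=O)– with carbon on both sides → ketone.
  CH2NHCH2: C–N–C with sp³ carbons and no adjacent C=O → amine (secondary).
  CH2NH2: –NH2 on an sp³ carbon with no adjacent C=O → amine.
Distinct types present: acyl halide, alcohol, amide, amine, ether, ketone, nitro.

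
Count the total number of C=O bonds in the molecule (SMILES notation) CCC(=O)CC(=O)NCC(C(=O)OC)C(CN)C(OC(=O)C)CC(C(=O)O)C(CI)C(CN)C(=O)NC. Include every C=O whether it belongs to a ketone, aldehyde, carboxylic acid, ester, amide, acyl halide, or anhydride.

CO: ketone, 1 C=O (running total 1).
CH2CONHCH2: amide, 1 C=O (running total 2).
CH(COOCH3): ester, 1 C=O (running total 3).
CH(OCOCH3): ester, 1 C=O (running total 4).
CH(COOH): carboxylic acid, 1 C=O (running total 5).
CONHCH3: amide, 1 C=O (running total 6).

6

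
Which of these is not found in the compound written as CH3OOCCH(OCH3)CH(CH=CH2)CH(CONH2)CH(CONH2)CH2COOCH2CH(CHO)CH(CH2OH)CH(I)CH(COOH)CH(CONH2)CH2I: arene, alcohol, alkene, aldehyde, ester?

arene

ester: present (CH3OOC — CH3O–C(=O)–: carbonyl C bonded to C and to –OCH3 → ester (not ketone + ether)).
alcohol: present (CH(CH2OH) — pendant –CH2OH on an sp³ backbone C → alcohol).
alkene: present (CH(CH=CH2) — pendant –CH=CH2: C=C double bond → alkene).
aldehyde: present (CH(CHO) — pendant –CHO: carbonyl C bonded to C and H → aldehyde).
arene: no segment matches this pattern.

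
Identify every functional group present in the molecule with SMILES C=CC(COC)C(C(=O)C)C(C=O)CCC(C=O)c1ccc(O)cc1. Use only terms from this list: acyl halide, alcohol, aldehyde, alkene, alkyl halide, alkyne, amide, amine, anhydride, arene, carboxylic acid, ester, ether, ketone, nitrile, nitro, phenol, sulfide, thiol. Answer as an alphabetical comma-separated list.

aldehyde, alkene, arene, ether, ketone, phenol

C=C double bond → alkene.
pendant –CH2OCH3: C–O–C linkage → ether.
pendant –COCH3: carbonyl C bonded to two carbons → ketone.
pendant –CHO: carbonyl C bonded to C and H → aldehyde.
pendant –CHO: carbonyl C bonded to C and H → aldehyde.
–OH attached directly to an aromatic ring → phenol (not alcohol); the ring itself is an arene.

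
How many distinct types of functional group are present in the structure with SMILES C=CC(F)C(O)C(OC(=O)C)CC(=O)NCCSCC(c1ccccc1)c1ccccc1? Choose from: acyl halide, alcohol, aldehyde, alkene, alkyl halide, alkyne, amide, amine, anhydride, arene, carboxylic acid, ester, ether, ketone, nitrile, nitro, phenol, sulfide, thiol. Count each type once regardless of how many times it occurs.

7

C=C double bond → alkene.
halogen on an sp³ carbon → alkyl halide.
–OH on an sp³ carbon → alcohol (secondary).
pendant –OC(=O)CH3: an acyloxy group → ester.
–C(=O)–N– linkage → amide (the N is not an amine).
C–S–C linkage → sulfide (thioether).
pendant –C6H5: benzene ring → arene.
–C6H5 phenyl ring → arene.
Distinct types present: alcohol, alkene, alkyl halide, amide, arene, ester, sulfide.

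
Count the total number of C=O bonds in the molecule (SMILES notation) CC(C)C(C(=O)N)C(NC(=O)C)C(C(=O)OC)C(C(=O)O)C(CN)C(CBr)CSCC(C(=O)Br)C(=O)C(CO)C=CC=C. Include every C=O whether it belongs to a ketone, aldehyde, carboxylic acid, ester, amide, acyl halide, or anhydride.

CH(CONH2): amide, 1 C=O (running total 1).
CH(NHCOCH3): amide, 1 C=O (running total 2).
CH(COOCH3): ester, 1 C=O (running total 3).
CH(COOH): carboxylic acid, 1 C=O (running total 4).
CH(COBr): acyl halide, 1 C=O (running total 5).
CO: ketone, 1 C=O (running total 6).

6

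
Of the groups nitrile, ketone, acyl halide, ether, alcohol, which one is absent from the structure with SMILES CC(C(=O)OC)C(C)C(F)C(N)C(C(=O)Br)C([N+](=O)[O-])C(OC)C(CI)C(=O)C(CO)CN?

nitrile

acyl halide: present (CH(COBr) — pendant –C(=O)X: carbonyl C bonded to C and halogen → acyl halide).
alcohol: present (CH(CH2OH) — pendant –CH2OH on an sp³ backbone C → alcohol).
ketone: present (CO — –C(=O)– with carbon on both sides → ketone).
ether: present (CH(OCH3) — pendant –OCH3: C–O–C with sp³ C, no adjacent C=O → ether).
nitrile: no segment matches this pattern.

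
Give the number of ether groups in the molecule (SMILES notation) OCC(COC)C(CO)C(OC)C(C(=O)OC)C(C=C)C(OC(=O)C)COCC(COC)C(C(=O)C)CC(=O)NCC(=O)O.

4

Reading the structure from left to right:
  HOCH2: HO– on an sp³ carbon → alcohol.
  CH(CH2OCH3): pendant –CH2OCH3: C–O–C linkage → ether.
  CH(CH2OH): pendant –CH2OH on an sp³ backbone C → alcohol.
  CH(OCH3): pendant –OCH3: C–O–C with sp³ C, no adjacent C=O → ether.
  CH(COOCH3): pendant –COOCH3: carbonyl C bonded to C and –OCH3 → ester.
  CH(CH=CH2): pendant –CH=CH2: C=C double bond → alkene.
  CH(OCOCH3): pendant –OC(=O)CH3: an acyloxy group → ester.
  CH2OCH2: C–O–C with sp³ carbons on both sides and no adjacent C=O → ether.
  CH(CH2OCH3): pendant –CH2OCH3: C–O–C linkage → ether.
  CH(COCH3): pendant –COCH3: carbonyl C bonded to two carbons → ketone.
  CH2CONHCH2: –C(=O)–N– linkage → amide (the N is not an amine).
  COOH: –COOH: carbonyl C bonded to –OH and C → carboxylic acid (the –OH is not a separate alcohol).
Ether appears at: CH(CH2OCH3), CH(OCH3), CH2OCH2, CH(CH2OCH3) → 4.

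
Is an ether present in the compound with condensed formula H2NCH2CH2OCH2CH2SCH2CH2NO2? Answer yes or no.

–NH2 on an sp³ carbon with no adjacent C=O → amine.
C–O–C with sp³ carbons on both sides and no adjacent C=O → ether.
C–S–C linkage → sulfide (thioether).
–NO2 on carbon → nitro group.
The CH2OCH2 segment supplies the ether: C–O–C with sp³ carbons on both sides and no adjacent C=O → ether.

yes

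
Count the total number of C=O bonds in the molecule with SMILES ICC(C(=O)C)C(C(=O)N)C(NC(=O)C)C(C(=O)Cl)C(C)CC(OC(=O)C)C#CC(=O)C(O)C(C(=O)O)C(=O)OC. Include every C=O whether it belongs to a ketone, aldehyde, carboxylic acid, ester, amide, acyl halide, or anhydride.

8

CH(COCH3): ketone, 1 C=O (running total 1).
CH(CONH2): amide, 1 C=O (running total 2).
CH(NHCOCH3): amide, 1 C=O (running total 3).
CH(COCl): acyl halide, 1 C=O (running total 4).
CH(OCOCH3): ester, 1 C=O (running total 5).
CO: ketone, 1 C=O (running total 6).
CH(COOH): carboxylic acid, 1 C=O (running total 7).
COOCH3: ester, 1 C=O (running total 8).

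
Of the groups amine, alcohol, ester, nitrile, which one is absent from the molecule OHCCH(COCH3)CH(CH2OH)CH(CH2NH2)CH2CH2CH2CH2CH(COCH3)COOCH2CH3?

ester: present (COOCH2CH3 — –C(=O)OCH2CH3: carbonyl C bonded to C and to –OEt → ester).
alcohol: present (CH(CH2OH) — pendant –CH2OH on an sp³ backbone C → alcohol).
amine: present (CH(CH2NH2) — pendant –CH2NH2: N on sp³ C, no adjacent C=O → amine).
nitrile: no segment matches this pattern.

nitrile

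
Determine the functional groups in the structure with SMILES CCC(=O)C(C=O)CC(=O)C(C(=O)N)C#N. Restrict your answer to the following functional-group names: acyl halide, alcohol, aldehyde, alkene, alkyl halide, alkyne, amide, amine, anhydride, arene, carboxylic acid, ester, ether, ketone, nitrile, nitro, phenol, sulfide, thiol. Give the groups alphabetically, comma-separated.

aldehyde, amide, ketone, nitrile

Reading the structure from left to right:
  CO: –C(=O)– with carbon on both sides → ketone.
  CH(CHO): pendant –CHO: carbonyl C bonded to C and H → aldehyde.
  CO: –C(=O)– with carbon on both sides → ketone.
  CH(CONH2): pendant –CONH2: carbonyl C bonded to C and N → amide.
  CN: –C≡N: carbon triple-bonded to nitrogen → nitrile.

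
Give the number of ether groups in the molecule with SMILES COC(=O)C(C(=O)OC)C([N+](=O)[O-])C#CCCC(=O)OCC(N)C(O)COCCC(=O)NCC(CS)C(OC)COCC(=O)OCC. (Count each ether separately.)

Working along the chain:
  CH3OOC: CH3O–C(=O)–: carbonyl C bonded to C and to –OCH3 → ester (not ketone + ether).
  CH(COOCH3): pendant –COOCH3: carbonyl C bonded to C and –OCH3 → ester.
  CH(NO2): –NO2 on an sp³ carbon → nitro (the N=O is not a carbonyl).
  C≡C: C≡C triple bond → alkyne.
  CH2COOCH2: –C(=O)–O–C with C on the carbonyl side → ester.
  CH(NH2): –NH2 on an sp³ carbon with no adjacent C=O → amine.
  CH(OH): –OH on an sp³ carbon → alcohol (secondary).
  CH2OCH2: C–O–C with sp³ carbons on both sides and no adjacent C=O → ether.
  CH2CONHCH2: –C(=O)–N– linkage → amide (the N is not an amine).
  CH(CH2SH): pendant –CH2SH → thiol.
  CH(OCH3): pendant –OCH3: C–O–C with sp³ C, no adjacent C=O → ether.
  CH2OCH2: C–O–C with sp³ carbons on both sides and no adjacent C=O → ether.
  COOCH2CH3: –C(=O)OCH2CH3: carbonyl C bonded to C and to –OEt → ester.
Ether appears at: CH2OCH2, CH(OCH3), CH2OCH2 → 3.

3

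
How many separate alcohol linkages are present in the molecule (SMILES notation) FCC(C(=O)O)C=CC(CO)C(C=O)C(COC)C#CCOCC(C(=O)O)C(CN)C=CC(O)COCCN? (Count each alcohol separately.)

Reading the structure from left to right:
  FCH2: halogen on an sp³ carbon → alkyl halide.
  CH(COOH): pendant –COOH: carbonyl C bonded to C and –OH → carboxylic acid.
  CH=CH: C=C double bond → alkene.
  CH(CH2OH): pendant –CH2OH on an sp³ backbone C → alcohol.
  CH(CHO): pendant –CHO: carbonyl C bonded to C and H → aldehyde.
  CH(CH2OCH3): pendant –CH2OCH3: C–O–C linkage → ether.
  C≡C: C≡C triple bond → alkyne.
  CH2OCH2: C–O–C with sp³ carbons on both sides and no adjacent C=O → ether.
  CH(COOH): pendant –COOH: carbonyl C bonded to C and –OH → carboxylic acid.
  CH(CH2NH2): pendant –CH2NH2: N on sp³ C, no adjacent C=O → amine.
  CH=CH: C=C double bond → alkene.
  CH(OH): –OH on an sp³ carbon → alcohol (secondary).
  CH2OCH2: C–O–C with sp³ carbons on both sides and no adjacent C=O → ether.
  CH2NH2: –NH2 on an sp³ carbon with no adjacent C=O → amine.
Alcohol appears at: CH(CH2OH), CH(OH) → 2.

2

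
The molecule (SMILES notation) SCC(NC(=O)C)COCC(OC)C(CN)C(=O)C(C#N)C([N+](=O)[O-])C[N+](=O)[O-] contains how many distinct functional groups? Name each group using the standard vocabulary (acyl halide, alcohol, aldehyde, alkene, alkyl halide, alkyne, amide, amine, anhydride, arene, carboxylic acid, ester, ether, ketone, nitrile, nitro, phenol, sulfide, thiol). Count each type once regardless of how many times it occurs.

7

Taking each segment in turn:
  HSCH2: –SH on an sp³ carbon → thiol.
  CH(NHCOCH3): pendant –NHC(=O)CH3: N bonded to a carbonyl → amide (not amine).
  CH2OCH2: C–O–C with sp³ carbons on both sides and no adjacent C=O → ether.
  CH(OCH3): pendant –OCH3: C–O–C with sp³ C, no adjacent C=O → ether.
  CH(CH2NH2): pendant –CH2NH2: N on sp³ C, no adjacent C=O → amine.
  CO: –C(=O)– with carbon on both sides → ketone.
  CH(CN): pendant –C≡N: nitrile.
  CH(NO2): –NO2 on an sp³ carbon → nitro (the N=O is not a carbonyl).
  CH2NO2: –NO2 on carbon → nitro group.
Distinct types present: amide, amine, ether, ketone, nitrile, nitro, thiol.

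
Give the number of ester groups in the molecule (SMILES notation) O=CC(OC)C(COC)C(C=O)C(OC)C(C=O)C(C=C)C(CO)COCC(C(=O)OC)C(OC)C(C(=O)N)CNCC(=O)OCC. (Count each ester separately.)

2

terminal –CHO: carbonyl C bonded to H and C → aldehyde.
pendant –OCH3: C–O–C with sp³ C, no adjacent C=O → ether.
pendant –CH2OCH3: C–O–C linkage → ether.
pendant –CHO: carbonyl C bonded to C and H → aldehyde.
pendant –OCH3: C–O–C with sp³ C, no adjacent C=O → ether.
pendant –CHO: carbonyl C bonded to C and H → aldehyde.
pendant –CH=CH2: C=C double bond → alkene.
pendant –CH2OH on an sp³ backbone C → alcohol.
C–O–C with sp³ carbons on both sides and no adjacent C=O → ether.
pendant –COOCH3: carbonyl C bonded to C and –OCH3 → ester.
pendant –OCH3: C–O–C with sp³ C, no adjacent C=O → ether.
pendant –CONH2: carbonyl C bonded to C and N → amide.
C–N–C with sp³ carbons and no adjacent C=O → amine (secondary).
–C(=O)OCH2CH3: carbonyl C bonded to C and to –OEt → ester.
Ester appears at: CH(COOCH3), COOCH2CH3 → 2.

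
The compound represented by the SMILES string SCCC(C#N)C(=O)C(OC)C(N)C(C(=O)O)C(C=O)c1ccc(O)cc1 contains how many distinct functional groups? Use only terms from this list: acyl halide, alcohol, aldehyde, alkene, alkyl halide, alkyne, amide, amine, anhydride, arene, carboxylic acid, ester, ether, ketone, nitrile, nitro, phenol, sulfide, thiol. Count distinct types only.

–SH on an sp³ carbon → thiol.
pendant –C≡N: nitrile.
–C(=O)– with carbon on both sides → ketone.
pendant –OCH3: C–O–C with sp³ C, no adjacent C=O → ether.
–NH2 on an sp³ carbon with no adjacent C=O → amine.
pendant –COOH: carbonyl C bonded to C and –OH → carboxylic acid.
pendant –CHO: carbonyl C bonded to C and H → aldehyde.
–OH attached directly to an aromatic ring → phenol (not alcohol); the ring itself is an arene.
Distinct types present: aldehyde, amine, arene, carboxylic acid, ether, ketone, nitrile, phenol, thiol.

9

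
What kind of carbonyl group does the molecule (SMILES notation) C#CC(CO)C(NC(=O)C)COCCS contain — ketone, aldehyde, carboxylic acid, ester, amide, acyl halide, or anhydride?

The carbonyl is in the CH(NHCOCH3) segment: pendant –NHC(=O)CH3: N bonded to a carbonyl → amide (not amine).

amide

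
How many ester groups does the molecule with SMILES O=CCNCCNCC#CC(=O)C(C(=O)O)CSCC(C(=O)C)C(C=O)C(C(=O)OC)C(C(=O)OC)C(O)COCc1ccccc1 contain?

2

terminal –CHO: carbonyl C bonded to H and C → aldehyde.
C–N–C with sp³ carbons and no adjacent C=O → amine (secondary).
C–N–C with sp³ carbons and no adjacent C=O → amine (secondary).
C≡C triple bond → alkyne.
–C(=O)– with carbon on both sides → ketone.
pendant –COOH: carbonyl C bonded to C and –OH → carboxylic acid.
C–S–C linkage → sulfide (thioether).
pendant –COCH3: carbonyl C bonded to two carbons → ketone.
pendant –CHO: carbonyl C bonded to C and H → aldehyde.
pendant –COOCH3: carbonyl C bonded to C and –OCH3 → ester.
pendant –COOCH3: carbonyl C bonded to C and –OCH3 → ester.
–OH on an sp³ carbon → alcohol (secondary).
C–O–C with sp³ carbons on both sides and no adjacent C=O → ether.
–C6H5 phenyl ring → arene.
Ester appears at: CH(COOCH3), CH(COOCH3) → 2.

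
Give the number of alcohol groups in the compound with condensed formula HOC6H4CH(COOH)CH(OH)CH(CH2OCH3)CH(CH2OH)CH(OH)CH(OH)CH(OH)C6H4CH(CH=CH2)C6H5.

Reading the structure from left to right:
  HOC6H4: –OH attached directly to an aromatic ring → phenol (not alcohol); the ring itself is an arene.
  CH(COOH): pendant –COOH: carbonyl C bonded to C and –OH → carboxylic acid.
  CH(OH): –OH on an sp³ carbon → alcohol (secondary).
  CH(CH2OCH3): pendant –CH2OCH3: C–O–C linkage → ether.
  CH(CH2OH): pendant –CH2OH on an sp³ backbone C → alcohol.
  CH(OH): –OH on an sp³ carbon → alcohol (secondary).
  CH(OH): –OH on an sp³ carbon → alcohol (secondary).
  CH(OH): –OH on an sp³ carbon → alcohol (secondary).
  C6H4: para-disubstituted benzene ring → arene.
  CH(CH=CH2): pendant –CH=CH2: C=C double bond → alkene.
  C6H5: –C6H5 phenyl ring → arene.
Alcohol appears at: CH(OH), CH(CH2OH), CH(OH), CH(OH), CH(OH) → 5.

5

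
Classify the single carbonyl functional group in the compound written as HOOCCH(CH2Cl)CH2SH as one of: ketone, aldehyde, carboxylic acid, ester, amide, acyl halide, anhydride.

The carbonyl is in the HOOC segment: –COOH: carbonyl C bonded to –OH and C → carboxylic acid (the –OH is not a separate alcohol).

carboxylic acid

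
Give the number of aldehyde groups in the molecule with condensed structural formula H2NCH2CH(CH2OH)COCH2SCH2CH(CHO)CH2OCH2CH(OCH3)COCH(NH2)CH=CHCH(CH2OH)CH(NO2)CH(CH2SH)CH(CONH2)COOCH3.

1

–NH2 on an sp³ carbon with no adjacent C=O → amine.
pendant –CH2OH on an sp³ backbone C → alcohol.
–C(=O)– with carbon on both sides → ketone.
C–S–C linkage → sulfide (thioether).
pendant –CHO: carbonyl C bonded to C and H → aldehyde.
C–O–C with sp³ carbons on both sides and no adjacent C=O → ether.
pendant –OCH3: C–O–C with sp³ C, no adjacent C=O → ether.
–C(=O)– with carbon on both sides → ketone.
–NH2 on an sp³ carbon with no adjacent C=O → amine.
C=C double bond → alkene.
pendant –CH2OH on an sp³ backbone C → alcohol.
–NO2 on an sp³ carbon → nitro (the N=O is not a carbonyl).
pendant –CH2SH → thiol.
pendant –CONH2: carbonyl C bonded to C and N → amide.
–C(=O)OCH3: carbonyl C bonded to C and to –OCH3 → ester (not ketone + ether).
Aldehyde appears at: CH(CHO) → 1.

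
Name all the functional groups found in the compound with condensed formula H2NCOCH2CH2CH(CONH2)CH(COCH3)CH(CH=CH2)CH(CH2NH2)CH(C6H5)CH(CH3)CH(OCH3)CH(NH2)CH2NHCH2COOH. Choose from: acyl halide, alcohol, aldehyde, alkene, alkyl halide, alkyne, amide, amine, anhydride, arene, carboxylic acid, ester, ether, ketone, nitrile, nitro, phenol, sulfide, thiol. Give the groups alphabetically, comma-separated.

alkene, amide, amine, arene, carboxylic acid, ether, ketone

Working along the chain:
  H2NCO: –C(=O)NH2: carbonyl C bonded to C and to N → amide (the N is not a separate amine).
  CH(CONH2): pendant –CONH2: carbonyl C bonded to C and N → amide.
  CH(COCH3): pendant –COCH3: carbonyl C bonded to two carbons → ketone.
  CH(CH=CH2): pendant –CH=CH2: C=C double bond → alkene.
  CH(CH2NH2): pendant –CH2NH2: N on sp³ C, no adjacent C=O → amine.
  CH(C6H5): pendant –C6H5: benzene ring → arene.
  CH(OCH3): pendant –OCH3: C–O–C with sp³ C, no adjacent C=O → ether.
  CH(NH2): –NH2 on an sp³ carbon with no adjacent C=O → amine.
  CH2NHCH2: C–N–C with sp³ carbons and no adjacent C=O → amine (secondary).
  COOH: –COOH: carbonyl C bonded to –OH and C → carboxylic acid (the –OH is not a separate alcohol).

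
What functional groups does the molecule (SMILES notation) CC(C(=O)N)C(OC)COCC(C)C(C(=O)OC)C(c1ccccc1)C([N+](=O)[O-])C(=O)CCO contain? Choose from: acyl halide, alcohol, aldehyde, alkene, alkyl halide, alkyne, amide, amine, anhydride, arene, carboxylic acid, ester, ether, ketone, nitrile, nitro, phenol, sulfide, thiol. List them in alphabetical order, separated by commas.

alcohol, amide, arene, ester, ether, ketone, nitro

pendant –CONH2: carbonyl C bonded to C and N → amide.
pendant –OCH3: C–O–C with sp³ C, no adjacent C=O → ether.
C–O–C with sp³ carbons on both sides and no adjacent C=O → ether.
pendant –COOCH3: carbonyl C bonded to C and –OCH3 → ester.
pendant –C6H5: benzene ring → arene.
–NO2 on an sp³ carbon → nitro (the N=O is not a carbonyl).
–C(=O)– with carbon on both sides → ketone.
–OH on an sp³ carbon → alcohol.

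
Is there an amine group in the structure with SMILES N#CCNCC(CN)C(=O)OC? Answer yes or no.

Reading the structure from left to right:
  N≡C: N≡C–: carbon triple-bonded to nitrogen → nitrile.
  CH2NHCH2: C–N–C with sp³ carbons and no adjacent C=O → amine (secondary).
  CH(CH2NH2): pendant –CH2NH2: N on sp³ C, no adjacent C=O → amine.
  COOCH3: –C(=O)OCH3: carbonyl C bonded to C and to –OCH3 → ester (not ketone + ether).
The CH2NHCH2 segment supplies the amine: C–N–C with sp³ carbons and no adjacent C=O → amine (secondary).

yes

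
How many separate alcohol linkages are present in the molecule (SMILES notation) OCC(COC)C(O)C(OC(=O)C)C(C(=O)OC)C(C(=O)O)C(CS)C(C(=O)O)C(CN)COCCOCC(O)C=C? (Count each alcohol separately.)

Working along the chain:
  HOCH2: HO– on an sp³ carbon → alcohol.
  CH(CH2OCH3): pendant –CH2OCH3: C–O–C linkage → ether.
  CH(OH): –OH on an sp³ carbon → alcohol (secondary).
  CH(OCOCH3): pendant –OC(=O)CH3: an acyloxy group → ester.
  CH(COOCH3): pendant –COOCH3: carbonyl C bonded to C and –OCH3 → ester.
  CH(COOH): pendant –COOH: carbonyl C bonded to C and –OH → carboxylic acid.
  CH(CH2SH): pendant –CH2SH → thiol.
  CH(COOH): pendant –COOH: carbonyl C bonded to C and –OH → carboxylic acid.
  CH(CH2NH2): pendant –CH2NH2: N on sp³ C, no adjacent C=O → amine.
  CH2OCH2: C–O–C with sp³ carbons on both sides and no adjacent C=O → ether.
  CH2OCH2: C–O–C with sp³ carbons on both sides and no adjacent C=O → ether.
  CH(OH): –OH on an sp³ carbon → alcohol (secondary).
  CH=CH2: C=C double bond → alkene.
Alcohol appears at: HOCH2, CH(OH), CH(OH) → 3.

3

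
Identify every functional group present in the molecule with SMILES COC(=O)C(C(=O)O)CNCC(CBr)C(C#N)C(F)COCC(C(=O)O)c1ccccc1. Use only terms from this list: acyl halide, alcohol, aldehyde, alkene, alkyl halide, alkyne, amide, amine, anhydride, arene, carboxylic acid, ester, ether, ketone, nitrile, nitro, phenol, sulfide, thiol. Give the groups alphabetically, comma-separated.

alkyl halide, amine, arene, carboxylic acid, ester, ether, nitrile

Taking each segment in turn:
  CH3OOC: CH3O–C(=O)–: carbonyl C bonded to C and to –OCH3 → ester (not ketone + ether).
  CH(COOH): pendant –COOH: carbonyl C bonded to C and –OH → carboxylic acid.
  CH2NHCH2: C–N–C with sp³ carbons and no adjacent C=O → amine (secondary).
  CH(CH2Br): pendant –CH2X: halogen on sp³ carbon → alkyl halide.
  CH(CN): pendant –C≡N: nitrile.
  CH(F): halogen on an sp³ carbon → alkyl halide.
  CH2OCH2: C–O–C with sp³ carbons on both sides and no adjacent C=O → ether.
  CH(COOH): pendant –COOH: carbonyl C bonded to C and –OH → carboxylic acid.
  C6H5: –C6H5 phenyl ring → arene.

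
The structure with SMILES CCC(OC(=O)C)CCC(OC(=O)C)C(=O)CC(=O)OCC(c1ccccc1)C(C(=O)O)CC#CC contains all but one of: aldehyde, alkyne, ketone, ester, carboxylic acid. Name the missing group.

ester: present (CH(OCOCH3) — pendant –OC(=O)CH3: an acyloxy group → ester).
carboxylic acid: present (CH(COOH) — pendant –COOH: carbonyl C bonded to C and –OH → carboxylic acid).
ketone: present (CO — –C(=O)– with carbon on both sides → ketone).
alkyne: present (C≡C — C≡C triple bond → alkyne).
aldehyde: absent. In CO, the carbonyl carbon is bonded to two carbons, so it is a ketone, not an aldehyde. In CH(COOH), the carbonyl carbon bears –OH, not –H, so it is a carboxylic acid.

aldehyde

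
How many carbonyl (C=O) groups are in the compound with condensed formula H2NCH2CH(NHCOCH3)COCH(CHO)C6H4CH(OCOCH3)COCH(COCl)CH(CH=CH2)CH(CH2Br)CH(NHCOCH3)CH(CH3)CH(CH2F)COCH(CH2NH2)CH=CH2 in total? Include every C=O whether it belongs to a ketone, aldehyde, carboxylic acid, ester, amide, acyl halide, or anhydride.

8

CH(NHCOCH3): amide, 1 C=O (running total 1).
CO: ketone, 1 C=O (running total 2).
CH(CHO): aldehyde, 1 C=O (running total 3).
CH(OCOCH3): ester, 1 C=O (running total 4).
CO: ketone, 1 C=O (running total 5).
CH(COCl): acyl halide, 1 C=O (running total 6).
CH(NHCOCH3): amide, 1 C=O (running total 7).
CO: ketone, 1 C=O (running total 8).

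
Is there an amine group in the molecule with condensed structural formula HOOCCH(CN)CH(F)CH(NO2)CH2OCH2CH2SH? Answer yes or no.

no

Working along the chain:
  HOOC: –COOH: carbonyl C bonded to –OH and C → carboxylic acid (the –OH is not a separate alcohol).
  CH(CN): pendant –C≡N: nitrile.
  CH(F): halogen on an sp³ carbon → alkyl halide.
  CH(NO2): –NO2 on an sp³ carbon → nitro (the N=O is not a carbonyl).
  CH2OCH2: C–O–C with sp³ carbons on both sides and no adjacent C=O → ether.
  CH2SH: –SH on an sp³ carbon → thiol.
The groups actually present are: alkyl halide, carboxylic acid, ether, nitrile, nitro, thiol.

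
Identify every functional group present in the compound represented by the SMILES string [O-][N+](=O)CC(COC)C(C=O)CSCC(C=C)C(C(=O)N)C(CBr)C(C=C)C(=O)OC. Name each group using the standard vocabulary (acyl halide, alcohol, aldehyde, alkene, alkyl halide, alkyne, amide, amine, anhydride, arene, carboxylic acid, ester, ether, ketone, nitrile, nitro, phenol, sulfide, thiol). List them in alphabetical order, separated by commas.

aldehyde, alkene, alkyl halide, amide, ester, ether, nitro, sulfide

Reading the structure from left to right:
  O2NCH2: –NO2 on carbon → nitro group.
  CH(CH2OCH3): pendant –CH2OCH3: C–O–C linkage → ether.
  CH(CHO): pendant –CHO: carbonyl C bonded to C and H → aldehyde.
  CH2SCH2: C–S–C linkage → sulfide (thioether).
  CH(CH=CH2): pendant –CH=CH2: C=C double bond → alkene.
  CH(CONH2): pendant –CONH2: carbonyl C bonded to C and N → amide.
  CH(CH2Br): pendant –CH2X: halogen on sp³ carbon → alkyl halide.
  CH(CH=CH2): pendant –CH=CH2: C=C double bond → alkene.
  COOCH3: –C(=O)OCH3: carbonyl C bonded to C and to –OCH3 → ester (not ketone + ether).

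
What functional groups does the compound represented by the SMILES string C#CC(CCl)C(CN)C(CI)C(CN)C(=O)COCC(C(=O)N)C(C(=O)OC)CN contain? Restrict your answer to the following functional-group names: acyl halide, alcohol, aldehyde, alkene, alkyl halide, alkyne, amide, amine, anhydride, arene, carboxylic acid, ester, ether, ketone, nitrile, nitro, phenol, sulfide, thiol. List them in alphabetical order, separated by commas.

alkyl halide, alkyne, amide, amine, ester, ether, ketone

Working along the chain:
  HC≡C: C≡C triple bond → alkyne.
  CH(CH2Cl): pendant –CH2X: halogen on sp³ carbon → alkyl halide.
  CH(CH2NH2): pendant –CH2NH2: N on sp³ C, no adjacent C=O → amine.
  CH(CH2I): pendant –CH2X: halogen on sp³ carbon → alkyl halide.
  CH(CH2NH2): pendant –CH2NH2: N on sp³ C, no adjacent C=O → amine.
  CO: –C(=O)– with carbon on both sides → ketone.
  CH2OCH2: C–O–C with sp³ carbons on both sides and no adjacent C=O → ether.
  CH(CONH2): pendant –CONH2: carbonyl C bonded to C and N → amide.
  CH(COOCH3): pendant –COOCH3: carbonyl C bonded to C and –OCH3 → ester.
  CH2NH2: –NH2 on an sp³ carbon with no adjacent C=O → amine.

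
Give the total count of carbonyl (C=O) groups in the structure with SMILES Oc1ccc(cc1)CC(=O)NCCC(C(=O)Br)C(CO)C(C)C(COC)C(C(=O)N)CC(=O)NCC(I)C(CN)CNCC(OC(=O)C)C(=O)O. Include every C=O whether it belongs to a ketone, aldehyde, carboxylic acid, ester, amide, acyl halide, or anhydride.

CH2CONHCH2: amide, 1 C=O (running total 1).
CH(COBr): acyl halide, 1 C=O (running total 2).
CH(CONH2): amide, 1 C=O (running total 3).
CH2CONHCH2: amide, 1 C=O (running total 4).
CH(OCOCH3): ester, 1 C=O (running total 5).
COOH: carboxylic acid, 1 C=O (running total 6).

6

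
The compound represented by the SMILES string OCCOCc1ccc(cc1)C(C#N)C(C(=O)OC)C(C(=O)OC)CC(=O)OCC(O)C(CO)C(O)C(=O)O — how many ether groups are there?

HO– on an sp³ carbon → alcohol.
C–O–C with sp³ carbons on both sides and no adjacent C=O → ether.
para-disubstituted benzene ring → arene.
pendant –C≡N: nitrile.
pendant –COOCH3: carbonyl C bonded to C and –OCH3 → ester.
pendant –COOCH3: carbonyl C bonded to C and –OCH3 → ester.
–C(=O)–O–C with C on the carbonyl side → ester.
–OH on an sp³ carbon → alcohol (secondary).
pendant –CH2OH on an sp³ backbone C → alcohol.
–OH on an sp³ carbon → alcohol (secondary).
–COOH: carbonyl C bonded to –OH and C → carboxylic acid (the –OH is not a separate alcohol).
Ether appears at: CH2OCH2 → 1.

1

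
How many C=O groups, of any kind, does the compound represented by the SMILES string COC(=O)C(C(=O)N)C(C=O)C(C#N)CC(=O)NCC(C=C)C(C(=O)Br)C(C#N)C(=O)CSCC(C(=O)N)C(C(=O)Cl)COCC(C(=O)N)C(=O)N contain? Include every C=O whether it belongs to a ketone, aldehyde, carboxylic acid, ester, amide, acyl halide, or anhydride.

10

CH3OOC: ester, 1 C=O (running total 1).
CH(CONH2): amide, 1 C=O (running total 2).
CH(CHO): aldehyde, 1 C=O (running total 3).
CH2CONHCH2: amide, 1 C=O (running total 4).
CH(COBr): acyl halide, 1 C=O (running total 5).
CO: ketone, 1 C=O (running total 6).
CH(CONH2): amide, 1 C=O (running total 7).
CH(COCl): acyl halide, 1 C=O (running total 8).
CH(CONH2): amide, 1 C=O (running total 9).
CONH2: amide, 1 C=O (running total 10).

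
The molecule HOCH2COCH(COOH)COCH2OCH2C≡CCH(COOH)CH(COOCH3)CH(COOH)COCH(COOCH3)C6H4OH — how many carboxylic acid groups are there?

Taking each segment in turn:
  HOCH2: HO– on an sp³ carbon → alcohol.
  CO: –C(=O)– with carbon on both sides → ketone.
  CH(COOH): pendant –COOH: carbonyl C bonded to C and –OH → carboxylic acid.
  CO: –C(=O)– with carbon on both sides → ketone.
  CH2OCH2: C–O–C with sp³ carbons on both sides and no adjacent C=O → ether.
  C≡C: C≡C triple bond → alkyne.
  CH(COOH): pendant –COOH: carbonyl C bonded to C and –OH → carboxylic acid.
  CH(COOCH3): pendant –COOCH3: carbonyl C bonded to C and –OCH3 → ester.
  CH(COOH): pendant –COOH: carbonyl C bonded to C and –OH → carboxylic acid.
  CO: –C(=O)– with carbon on both sides → ketone.
  CH(COOCH3): pendant –COOCH3: carbonyl C bonded to C and –OCH3 → ester.
  C6H4OH: –OH attached directly to an aromatic ring → phenol (not alcohol); the ring itself is an arene.
Carboxylic acid appears at: CH(COOH), CH(COOH), CH(COOH) → 3.

3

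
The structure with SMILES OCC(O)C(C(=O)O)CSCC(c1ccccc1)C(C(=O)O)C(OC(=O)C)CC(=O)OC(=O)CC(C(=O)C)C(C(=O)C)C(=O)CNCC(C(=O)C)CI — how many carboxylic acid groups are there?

2

HO– on an sp³ carbon → alcohol.
–OH on an sp³ carbon → alcohol (secondary).
pendant –COOH: carbonyl C bonded to C and –OH → carboxylic acid.
C–S–C linkage → sulfide (thioether).
pendant –C6H5: benzene ring → arene.
pendant –COOH: carbonyl C bonded to C and –OH → carboxylic acid.
pendant –OC(=O)CH3: an acyloxy group → ester.
two acyl groups sharing one oxygen, –C(=O)–O–C(=O)– → anhydride.
pendant –COCH3: carbonyl C bonded to two carbons → ketone.
pendant –COCH3: carbonyl C bonded to two carbons → ketone.
–C(=O)– with carbon on both sides → ketone.
C–N–C with sp³ carbons and no adjacent C=O → amine (secondary).
pendant –COCH3: carbonyl C bonded to two carbons → ketone.
halogen on an sp³ carbon → alkyl halide.
Carboxylic acid appears at: CH(COOH), CH(COOH) → 2.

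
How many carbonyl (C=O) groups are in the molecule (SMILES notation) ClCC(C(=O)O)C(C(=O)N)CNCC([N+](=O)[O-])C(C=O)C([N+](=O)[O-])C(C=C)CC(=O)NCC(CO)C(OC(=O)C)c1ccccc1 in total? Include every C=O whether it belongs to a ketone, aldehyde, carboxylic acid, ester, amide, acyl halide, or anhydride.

CH(COOH): carboxylic acid, 1 C=O (running total 1).
CH(CONH2): amide, 1 C=O (running total 2).
CH(CHO): aldehyde, 1 C=O (running total 3).
CH2CONHCH2: amide, 1 C=O (running total 4).
CH(OCOCH3): ester, 1 C=O (running total 5).

5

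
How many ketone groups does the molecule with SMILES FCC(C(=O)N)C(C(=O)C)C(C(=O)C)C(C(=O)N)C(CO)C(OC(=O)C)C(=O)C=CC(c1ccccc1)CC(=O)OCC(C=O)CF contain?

Taking each segment in turn:
  FCH2: halogen on an sp³ carbon → alkyl halide.
  CH(CONH2): pendant –CONH2: carbonyl C bonded to C and N → amide.
  CH(COCH3): pendant –COCH3: carbonyl C bonded to two carbons → ketone.
  CH(COCH3): pendant –COCH3: carbonyl C bonded to two carbons → ketone.
  CH(CONH2): pendant –CONH2: carbonyl C bonded to C and N → amide.
  CH(CH2OH): pendant –CH2OH on an sp³ backbone C → alcohol.
  CH(OCOCH3): pendant –OC(=O)CH3: an acyloxy group → ester.
  CO: –C(=O)– with carbon on both sides → ketone.
  CH=CH: C=C double bond → alkene.
  CH(C6H5): pendant –C6H5: benzene ring → arene.
  CH2COOCH2: –C(=O)–O–C with C on the carbonyl side → ester.
  CH(CHO): pendant –CHO: carbonyl C bonded to C and H → aldehyde.
  CH2F: halogen on an sp³ carbon → alkyl halide.
Ketone appears at: CH(COCH3), CH(COCH3), CO → 3.

3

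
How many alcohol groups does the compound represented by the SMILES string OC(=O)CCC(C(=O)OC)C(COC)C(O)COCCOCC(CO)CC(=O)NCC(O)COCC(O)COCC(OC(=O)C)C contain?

Reading the structure from left to right:
  HOOC: –COOH: carbonyl C bonded to –OH and C → carboxylic acid (the –OH is not a separate alcohol).
  CH(COOCH3): pendant –COOCH3: carbonyl C bonded to C and –OCH3 → ester.
  CH(CH2OCH3): pendant –CH2OCH3: C–O–C linkage → ether.
  CH(OH): –OH on an sp³ carbon → alcohol (secondary).
  CH2OCH2: C–O–C with sp³ carbons on both sides and no adjacent C=O → ether.
  CH2OCH2: C–O–C with sp³ carbons on both sides and no adjacent C=O → ether.
  CH(CH2OH): pendant –CH2OH on an sp³ backbone C → alcohol.
  CH2CONHCH2: –C(=O)–N– linkage → amide (the N is not an amine).
  CH(OH): –OH on an sp³ carbon → alcohol (secondary).
  CH2OCH2: C–O–C with sp³ carbons on both sides and no adjacent C=O → ether.
  CH(OH): –OH on an sp³ carbon → alcohol (secondary).
  CH2OCH2: C–O–C with sp³ carbons on both sides and no adjacent C=O → ether.
  CH(OCOCH3): pendant –OC(=O)CH3: an acyloxy group → ester.
Alcohol appears at: CH(OH), CH(CH2OH), CH(OH), CH(OH) → 4.

4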